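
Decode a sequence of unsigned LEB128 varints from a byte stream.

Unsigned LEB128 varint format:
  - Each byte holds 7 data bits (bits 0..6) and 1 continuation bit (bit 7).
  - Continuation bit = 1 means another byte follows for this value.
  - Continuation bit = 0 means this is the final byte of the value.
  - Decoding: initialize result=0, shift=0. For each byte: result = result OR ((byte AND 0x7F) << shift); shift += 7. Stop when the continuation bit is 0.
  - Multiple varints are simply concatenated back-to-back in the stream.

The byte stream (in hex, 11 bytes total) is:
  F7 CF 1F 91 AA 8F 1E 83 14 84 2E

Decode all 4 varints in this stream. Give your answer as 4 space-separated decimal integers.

Answer: 518135 63165713 2563 5892

Derivation:
  byte[0]=0xF7 cont=1 payload=0x77=119: acc |= 119<<0 -> acc=119 shift=7
  byte[1]=0xCF cont=1 payload=0x4F=79: acc |= 79<<7 -> acc=10231 shift=14
  byte[2]=0x1F cont=0 payload=0x1F=31: acc |= 31<<14 -> acc=518135 shift=21 [end]
Varint 1: bytes[0:3] = F7 CF 1F -> value 518135 (3 byte(s))
  byte[3]=0x91 cont=1 payload=0x11=17: acc |= 17<<0 -> acc=17 shift=7
  byte[4]=0xAA cont=1 payload=0x2A=42: acc |= 42<<7 -> acc=5393 shift=14
  byte[5]=0x8F cont=1 payload=0x0F=15: acc |= 15<<14 -> acc=251153 shift=21
  byte[6]=0x1E cont=0 payload=0x1E=30: acc |= 30<<21 -> acc=63165713 shift=28 [end]
Varint 2: bytes[3:7] = 91 AA 8F 1E -> value 63165713 (4 byte(s))
  byte[7]=0x83 cont=1 payload=0x03=3: acc |= 3<<0 -> acc=3 shift=7
  byte[8]=0x14 cont=0 payload=0x14=20: acc |= 20<<7 -> acc=2563 shift=14 [end]
Varint 3: bytes[7:9] = 83 14 -> value 2563 (2 byte(s))
  byte[9]=0x84 cont=1 payload=0x04=4: acc |= 4<<0 -> acc=4 shift=7
  byte[10]=0x2E cont=0 payload=0x2E=46: acc |= 46<<7 -> acc=5892 shift=14 [end]
Varint 4: bytes[9:11] = 84 2E -> value 5892 (2 byte(s))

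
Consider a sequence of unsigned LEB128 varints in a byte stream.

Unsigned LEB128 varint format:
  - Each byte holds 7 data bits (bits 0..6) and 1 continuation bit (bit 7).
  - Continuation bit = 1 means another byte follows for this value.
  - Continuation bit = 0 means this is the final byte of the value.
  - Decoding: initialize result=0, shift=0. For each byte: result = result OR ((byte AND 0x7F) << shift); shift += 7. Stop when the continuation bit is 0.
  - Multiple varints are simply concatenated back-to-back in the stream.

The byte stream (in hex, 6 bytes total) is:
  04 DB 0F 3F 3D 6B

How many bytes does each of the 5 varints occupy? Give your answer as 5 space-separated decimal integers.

  byte[0]=0x04 cont=0 payload=0x04=4: acc |= 4<<0 -> acc=4 shift=7 [end]
Varint 1: bytes[0:1] = 04 -> value 4 (1 byte(s))
  byte[1]=0xDB cont=1 payload=0x5B=91: acc |= 91<<0 -> acc=91 shift=7
  byte[2]=0x0F cont=0 payload=0x0F=15: acc |= 15<<7 -> acc=2011 shift=14 [end]
Varint 2: bytes[1:3] = DB 0F -> value 2011 (2 byte(s))
  byte[3]=0x3F cont=0 payload=0x3F=63: acc |= 63<<0 -> acc=63 shift=7 [end]
Varint 3: bytes[3:4] = 3F -> value 63 (1 byte(s))
  byte[4]=0x3D cont=0 payload=0x3D=61: acc |= 61<<0 -> acc=61 shift=7 [end]
Varint 4: bytes[4:5] = 3D -> value 61 (1 byte(s))
  byte[5]=0x6B cont=0 payload=0x6B=107: acc |= 107<<0 -> acc=107 shift=7 [end]
Varint 5: bytes[5:6] = 6B -> value 107 (1 byte(s))

Answer: 1 2 1 1 1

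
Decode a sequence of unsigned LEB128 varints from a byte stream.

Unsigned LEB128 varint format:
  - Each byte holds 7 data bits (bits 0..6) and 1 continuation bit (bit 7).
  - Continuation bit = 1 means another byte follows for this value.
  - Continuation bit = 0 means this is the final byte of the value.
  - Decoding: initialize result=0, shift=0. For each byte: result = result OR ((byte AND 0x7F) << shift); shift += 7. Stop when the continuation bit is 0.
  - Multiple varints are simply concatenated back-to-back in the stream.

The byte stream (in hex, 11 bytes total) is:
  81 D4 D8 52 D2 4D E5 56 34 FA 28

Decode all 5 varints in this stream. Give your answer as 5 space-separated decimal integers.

  byte[0]=0x81 cont=1 payload=0x01=1: acc |= 1<<0 -> acc=1 shift=7
  byte[1]=0xD4 cont=1 payload=0x54=84: acc |= 84<<7 -> acc=10753 shift=14
  byte[2]=0xD8 cont=1 payload=0x58=88: acc |= 88<<14 -> acc=1452545 shift=21
  byte[3]=0x52 cont=0 payload=0x52=82: acc |= 82<<21 -> acc=173419009 shift=28 [end]
Varint 1: bytes[0:4] = 81 D4 D8 52 -> value 173419009 (4 byte(s))
  byte[4]=0xD2 cont=1 payload=0x52=82: acc |= 82<<0 -> acc=82 shift=7
  byte[5]=0x4D cont=0 payload=0x4D=77: acc |= 77<<7 -> acc=9938 shift=14 [end]
Varint 2: bytes[4:6] = D2 4D -> value 9938 (2 byte(s))
  byte[6]=0xE5 cont=1 payload=0x65=101: acc |= 101<<0 -> acc=101 shift=7
  byte[7]=0x56 cont=0 payload=0x56=86: acc |= 86<<7 -> acc=11109 shift=14 [end]
Varint 3: bytes[6:8] = E5 56 -> value 11109 (2 byte(s))
  byte[8]=0x34 cont=0 payload=0x34=52: acc |= 52<<0 -> acc=52 shift=7 [end]
Varint 4: bytes[8:9] = 34 -> value 52 (1 byte(s))
  byte[9]=0xFA cont=1 payload=0x7A=122: acc |= 122<<0 -> acc=122 shift=7
  byte[10]=0x28 cont=0 payload=0x28=40: acc |= 40<<7 -> acc=5242 shift=14 [end]
Varint 5: bytes[9:11] = FA 28 -> value 5242 (2 byte(s))

Answer: 173419009 9938 11109 52 5242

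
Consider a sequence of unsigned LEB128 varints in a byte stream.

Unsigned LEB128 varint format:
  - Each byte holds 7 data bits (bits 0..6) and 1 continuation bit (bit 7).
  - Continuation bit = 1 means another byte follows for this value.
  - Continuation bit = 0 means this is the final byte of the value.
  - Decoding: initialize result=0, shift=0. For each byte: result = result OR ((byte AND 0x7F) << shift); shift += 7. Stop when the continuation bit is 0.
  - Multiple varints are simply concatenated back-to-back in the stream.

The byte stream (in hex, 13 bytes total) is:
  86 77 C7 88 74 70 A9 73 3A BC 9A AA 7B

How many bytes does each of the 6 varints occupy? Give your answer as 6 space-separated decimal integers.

Answer: 2 3 1 2 1 4

Derivation:
  byte[0]=0x86 cont=1 payload=0x06=6: acc |= 6<<0 -> acc=6 shift=7
  byte[1]=0x77 cont=0 payload=0x77=119: acc |= 119<<7 -> acc=15238 shift=14 [end]
Varint 1: bytes[0:2] = 86 77 -> value 15238 (2 byte(s))
  byte[2]=0xC7 cont=1 payload=0x47=71: acc |= 71<<0 -> acc=71 shift=7
  byte[3]=0x88 cont=1 payload=0x08=8: acc |= 8<<7 -> acc=1095 shift=14
  byte[4]=0x74 cont=0 payload=0x74=116: acc |= 116<<14 -> acc=1901639 shift=21 [end]
Varint 2: bytes[2:5] = C7 88 74 -> value 1901639 (3 byte(s))
  byte[5]=0x70 cont=0 payload=0x70=112: acc |= 112<<0 -> acc=112 shift=7 [end]
Varint 3: bytes[5:6] = 70 -> value 112 (1 byte(s))
  byte[6]=0xA9 cont=1 payload=0x29=41: acc |= 41<<0 -> acc=41 shift=7
  byte[7]=0x73 cont=0 payload=0x73=115: acc |= 115<<7 -> acc=14761 shift=14 [end]
Varint 4: bytes[6:8] = A9 73 -> value 14761 (2 byte(s))
  byte[8]=0x3A cont=0 payload=0x3A=58: acc |= 58<<0 -> acc=58 shift=7 [end]
Varint 5: bytes[8:9] = 3A -> value 58 (1 byte(s))
  byte[9]=0xBC cont=1 payload=0x3C=60: acc |= 60<<0 -> acc=60 shift=7
  byte[10]=0x9A cont=1 payload=0x1A=26: acc |= 26<<7 -> acc=3388 shift=14
  byte[11]=0xAA cont=1 payload=0x2A=42: acc |= 42<<14 -> acc=691516 shift=21
  byte[12]=0x7B cont=0 payload=0x7B=123: acc |= 123<<21 -> acc=258641212 shift=28 [end]
Varint 6: bytes[9:13] = BC 9A AA 7B -> value 258641212 (4 byte(s))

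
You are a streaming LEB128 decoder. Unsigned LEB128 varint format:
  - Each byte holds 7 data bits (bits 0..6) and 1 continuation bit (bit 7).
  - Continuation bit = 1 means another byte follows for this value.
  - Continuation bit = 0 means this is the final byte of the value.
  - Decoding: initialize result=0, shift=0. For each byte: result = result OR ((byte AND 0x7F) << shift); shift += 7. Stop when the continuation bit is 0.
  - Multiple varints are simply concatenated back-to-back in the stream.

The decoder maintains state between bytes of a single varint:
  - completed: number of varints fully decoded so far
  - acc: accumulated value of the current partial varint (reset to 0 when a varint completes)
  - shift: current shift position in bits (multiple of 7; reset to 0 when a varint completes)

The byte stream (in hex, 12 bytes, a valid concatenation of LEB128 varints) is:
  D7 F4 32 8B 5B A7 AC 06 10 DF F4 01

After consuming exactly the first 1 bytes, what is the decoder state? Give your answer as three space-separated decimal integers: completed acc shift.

byte[0]=0xD7 cont=1 payload=0x57: acc |= 87<<0 -> completed=0 acc=87 shift=7

Answer: 0 87 7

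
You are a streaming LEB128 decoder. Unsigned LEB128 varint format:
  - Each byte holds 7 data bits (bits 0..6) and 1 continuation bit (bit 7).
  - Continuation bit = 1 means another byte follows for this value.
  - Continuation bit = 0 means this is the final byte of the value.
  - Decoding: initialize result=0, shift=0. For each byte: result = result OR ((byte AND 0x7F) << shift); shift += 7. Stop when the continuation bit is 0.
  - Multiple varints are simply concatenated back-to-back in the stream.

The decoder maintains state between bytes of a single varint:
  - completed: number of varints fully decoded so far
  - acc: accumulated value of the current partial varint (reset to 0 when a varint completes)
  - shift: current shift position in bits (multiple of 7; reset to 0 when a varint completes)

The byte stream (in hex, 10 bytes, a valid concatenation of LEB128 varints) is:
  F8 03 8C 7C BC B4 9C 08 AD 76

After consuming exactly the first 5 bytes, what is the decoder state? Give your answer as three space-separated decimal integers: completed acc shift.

byte[0]=0xF8 cont=1 payload=0x78: acc |= 120<<0 -> completed=0 acc=120 shift=7
byte[1]=0x03 cont=0 payload=0x03: varint #1 complete (value=504); reset -> completed=1 acc=0 shift=0
byte[2]=0x8C cont=1 payload=0x0C: acc |= 12<<0 -> completed=1 acc=12 shift=7
byte[3]=0x7C cont=0 payload=0x7C: varint #2 complete (value=15884); reset -> completed=2 acc=0 shift=0
byte[4]=0xBC cont=1 payload=0x3C: acc |= 60<<0 -> completed=2 acc=60 shift=7

Answer: 2 60 7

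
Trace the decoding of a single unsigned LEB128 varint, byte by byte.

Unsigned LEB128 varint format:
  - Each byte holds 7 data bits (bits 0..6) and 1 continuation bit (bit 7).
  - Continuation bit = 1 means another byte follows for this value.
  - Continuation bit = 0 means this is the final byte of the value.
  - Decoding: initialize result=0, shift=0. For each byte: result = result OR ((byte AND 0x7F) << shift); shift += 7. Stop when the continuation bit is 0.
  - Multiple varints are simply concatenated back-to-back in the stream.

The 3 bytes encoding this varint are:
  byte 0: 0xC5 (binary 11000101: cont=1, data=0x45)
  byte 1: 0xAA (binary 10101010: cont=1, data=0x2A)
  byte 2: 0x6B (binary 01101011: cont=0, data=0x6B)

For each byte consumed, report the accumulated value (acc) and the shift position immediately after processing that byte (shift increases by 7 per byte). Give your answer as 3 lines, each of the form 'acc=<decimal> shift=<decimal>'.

byte 0=0xC5: payload=0x45=69, contrib = 69<<0 = 69; acc -> 69, shift -> 7
byte 1=0xAA: payload=0x2A=42, contrib = 42<<7 = 5376; acc -> 5445, shift -> 14
byte 2=0x6B: payload=0x6B=107, contrib = 107<<14 = 1753088; acc -> 1758533, shift -> 21

Answer: acc=69 shift=7
acc=5445 shift=14
acc=1758533 shift=21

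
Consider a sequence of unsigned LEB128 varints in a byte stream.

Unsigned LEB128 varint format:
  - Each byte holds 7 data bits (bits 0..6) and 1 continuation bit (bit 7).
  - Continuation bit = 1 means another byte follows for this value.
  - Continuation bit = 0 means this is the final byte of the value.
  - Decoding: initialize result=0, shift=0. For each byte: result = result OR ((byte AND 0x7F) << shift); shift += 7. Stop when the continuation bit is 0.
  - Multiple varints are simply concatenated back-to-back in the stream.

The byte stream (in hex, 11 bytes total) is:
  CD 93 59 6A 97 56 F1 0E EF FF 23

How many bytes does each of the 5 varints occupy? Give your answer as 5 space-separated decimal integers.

Answer: 3 1 2 2 3

Derivation:
  byte[0]=0xCD cont=1 payload=0x4D=77: acc |= 77<<0 -> acc=77 shift=7
  byte[1]=0x93 cont=1 payload=0x13=19: acc |= 19<<7 -> acc=2509 shift=14
  byte[2]=0x59 cont=0 payload=0x59=89: acc |= 89<<14 -> acc=1460685 shift=21 [end]
Varint 1: bytes[0:3] = CD 93 59 -> value 1460685 (3 byte(s))
  byte[3]=0x6A cont=0 payload=0x6A=106: acc |= 106<<0 -> acc=106 shift=7 [end]
Varint 2: bytes[3:4] = 6A -> value 106 (1 byte(s))
  byte[4]=0x97 cont=1 payload=0x17=23: acc |= 23<<0 -> acc=23 shift=7
  byte[5]=0x56 cont=0 payload=0x56=86: acc |= 86<<7 -> acc=11031 shift=14 [end]
Varint 3: bytes[4:6] = 97 56 -> value 11031 (2 byte(s))
  byte[6]=0xF1 cont=1 payload=0x71=113: acc |= 113<<0 -> acc=113 shift=7
  byte[7]=0x0E cont=0 payload=0x0E=14: acc |= 14<<7 -> acc=1905 shift=14 [end]
Varint 4: bytes[6:8] = F1 0E -> value 1905 (2 byte(s))
  byte[8]=0xEF cont=1 payload=0x6F=111: acc |= 111<<0 -> acc=111 shift=7
  byte[9]=0xFF cont=1 payload=0x7F=127: acc |= 127<<7 -> acc=16367 shift=14
  byte[10]=0x23 cont=0 payload=0x23=35: acc |= 35<<14 -> acc=589807 shift=21 [end]
Varint 5: bytes[8:11] = EF FF 23 -> value 589807 (3 byte(s))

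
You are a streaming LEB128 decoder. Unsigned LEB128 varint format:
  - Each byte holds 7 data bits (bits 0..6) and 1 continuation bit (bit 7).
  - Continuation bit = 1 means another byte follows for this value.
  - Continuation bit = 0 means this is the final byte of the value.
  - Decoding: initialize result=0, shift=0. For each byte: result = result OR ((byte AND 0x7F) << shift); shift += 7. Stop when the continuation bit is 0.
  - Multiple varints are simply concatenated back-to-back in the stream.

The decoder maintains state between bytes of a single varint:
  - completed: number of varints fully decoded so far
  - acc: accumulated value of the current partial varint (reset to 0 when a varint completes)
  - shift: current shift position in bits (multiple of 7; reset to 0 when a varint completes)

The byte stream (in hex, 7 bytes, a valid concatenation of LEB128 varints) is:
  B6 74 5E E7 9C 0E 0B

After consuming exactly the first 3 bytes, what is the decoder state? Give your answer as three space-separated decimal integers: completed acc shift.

Answer: 2 0 0

Derivation:
byte[0]=0xB6 cont=1 payload=0x36: acc |= 54<<0 -> completed=0 acc=54 shift=7
byte[1]=0x74 cont=0 payload=0x74: varint #1 complete (value=14902); reset -> completed=1 acc=0 shift=0
byte[2]=0x5E cont=0 payload=0x5E: varint #2 complete (value=94); reset -> completed=2 acc=0 shift=0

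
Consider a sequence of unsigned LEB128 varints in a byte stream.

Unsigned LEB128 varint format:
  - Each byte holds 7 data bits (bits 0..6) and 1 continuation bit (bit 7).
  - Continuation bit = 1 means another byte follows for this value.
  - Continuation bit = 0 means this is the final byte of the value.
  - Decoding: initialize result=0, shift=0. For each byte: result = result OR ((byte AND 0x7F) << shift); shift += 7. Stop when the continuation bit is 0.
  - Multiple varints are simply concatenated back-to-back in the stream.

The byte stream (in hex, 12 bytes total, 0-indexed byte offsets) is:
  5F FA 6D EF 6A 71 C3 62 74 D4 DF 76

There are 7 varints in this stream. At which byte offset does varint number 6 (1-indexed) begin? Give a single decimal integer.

  byte[0]=0x5F cont=0 payload=0x5F=95: acc |= 95<<0 -> acc=95 shift=7 [end]
Varint 1: bytes[0:1] = 5F -> value 95 (1 byte(s))
  byte[1]=0xFA cont=1 payload=0x7A=122: acc |= 122<<0 -> acc=122 shift=7
  byte[2]=0x6D cont=0 payload=0x6D=109: acc |= 109<<7 -> acc=14074 shift=14 [end]
Varint 2: bytes[1:3] = FA 6D -> value 14074 (2 byte(s))
  byte[3]=0xEF cont=1 payload=0x6F=111: acc |= 111<<0 -> acc=111 shift=7
  byte[4]=0x6A cont=0 payload=0x6A=106: acc |= 106<<7 -> acc=13679 shift=14 [end]
Varint 3: bytes[3:5] = EF 6A -> value 13679 (2 byte(s))
  byte[5]=0x71 cont=0 payload=0x71=113: acc |= 113<<0 -> acc=113 shift=7 [end]
Varint 4: bytes[5:6] = 71 -> value 113 (1 byte(s))
  byte[6]=0xC3 cont=1 payload=0x43=67: acc |= 67<<0 -> acc=67 shift=7
  byte[7]=0x62 cont=0 payload=0x62=98: acc |= 98<<7 -> acc=12611 shift=14 [end]
Varint 5: bytes[6:8] = C3 62 -> value 12611 (2 byte(s))
  byte[8]=0x74 cont=0 payload=0x74=116: acc |= 116<<0 -> acc=116 shift=7 [end]
Varint 6: bytes[8:9] = 74 -> value 116 (1 byte(s))
  byte[9]=0xD4 cont=1 payload=0x54=84: acc |= 84<<0 -> acc=84 shift=7
  byte[10]=0xDF cont=1 payload=0x5F=95: acc |= 95<<7 -> acc=12244 shift=14
  byte[11]=0x76 cont=0 payload=0x76=118: acc |= 118<<14 -> acc=1945556 shift=21 [end]
Varint 7: bytes[9:12] = D4 DF 76 -> value 1945556 (3 byte(s))

Answer: 8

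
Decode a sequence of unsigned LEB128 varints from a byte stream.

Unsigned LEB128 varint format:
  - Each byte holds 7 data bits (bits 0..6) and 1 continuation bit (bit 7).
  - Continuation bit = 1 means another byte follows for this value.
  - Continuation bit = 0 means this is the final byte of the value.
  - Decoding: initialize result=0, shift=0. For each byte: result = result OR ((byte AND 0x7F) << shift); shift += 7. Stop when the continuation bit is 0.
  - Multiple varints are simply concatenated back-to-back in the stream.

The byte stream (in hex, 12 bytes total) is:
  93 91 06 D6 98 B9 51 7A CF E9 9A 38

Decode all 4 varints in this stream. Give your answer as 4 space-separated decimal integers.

  byte[0]=0x93 cont=1 payload=0x13=19: acc |= 19<<0 -> acc=19 shift=7
  byte[1]=0x91 cont=1 payload=0x11=17: acc |= 17<<7 -> acc=2195 shift=14
  byte[2]=0x06 cont=0 payload=0x06=6: acc |= 6<<14 -> acc=100499 shift=21 [end]
Varint 1: bytes[0:3] = 93 91 06 -> value 100499 (3 byte(s))
  byte[3]=0xD6 cont=1 payload=0x56=86: acc |= 86<<0 -> acc=86 shift=7
  byte[4]=0x98 cont=1 payload=0x18=24: acc |= 24<<7 -> acc=3158 shift=14
  byte[5]=0xB9 cont=1 payload=0x39=57: acc |= 57<<14 -> acc=937046 shift=21
  byte[6]=0x51 cont=0 payload=0x51=81: acc |= 81<<21 -> acc=170806358 shift=28 [end]
Varint 2: bytes[3:7] = D6 98 B9 51 -> value 170806358 (4 byte(s))
  byte[7]=0x7A cont=0 payload=0x7A=122: acc |= 122<<0 -> acc=122 shift=7 [end]
Varint 3: bytes[7:8] = 7A -> value 122 (1 byte(s))
  byte[8]=0xCF cont=1 payload=0x4F=79: acc |= 79<<0 -> acc=79 shift=7
  byte[9]=0xE9 cont=1 payload=0x69=105: acc |= 105<<7 -> acc=13519 shift=14
  byte[10]=0x9A cont=1 payload=0x1A=26: acc |= 26<<14 -> acc=439503 shift=21
  byte[11]=0x38 cont=0 payload=0x38=56: acc |= 56<<21 -> acc=117880015 shift=28 [end]
Varint 4: bytes[8:12] = CF E9 9A 38 -> value 117880015 (4 byte(s))

Answer: 100499 170806358 122 117880015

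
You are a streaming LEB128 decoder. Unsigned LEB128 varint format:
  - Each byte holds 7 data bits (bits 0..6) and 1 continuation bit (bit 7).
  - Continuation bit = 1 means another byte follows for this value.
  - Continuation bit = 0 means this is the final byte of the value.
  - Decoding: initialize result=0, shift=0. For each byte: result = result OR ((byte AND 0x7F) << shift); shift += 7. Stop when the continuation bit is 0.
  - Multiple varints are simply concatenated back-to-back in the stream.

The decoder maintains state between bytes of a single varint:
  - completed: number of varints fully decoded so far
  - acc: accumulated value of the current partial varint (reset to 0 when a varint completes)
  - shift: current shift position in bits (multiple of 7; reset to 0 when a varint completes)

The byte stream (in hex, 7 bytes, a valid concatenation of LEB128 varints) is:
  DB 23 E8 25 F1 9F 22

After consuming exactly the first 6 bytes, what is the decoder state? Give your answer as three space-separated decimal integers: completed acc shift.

Answer: 2 4081 14

Derivation:
byte[0]=0xDB cont=1 payload=0x5B: acc |= 91<<0 -> completed=0 acc=91 shift=7
byte[1]=0x23 cont=0 payload=0x23: varint #1 complete (value=4571); reset -> completed=1 acc=0 shift=0
byte[2]=0xE8 cont=1 payload=0x68: acc |= 104<<0 -> completed=1 acc=104 shift=7
byte[3]=0x25 cont=0 payload=0x25: varint #2 complete (value=4840); reset -> completed=2 acc=0 shift=0
byte[4]=0xF1 cont=1 payload=0x71: acc |= 113<<0 -> completed=2 acc=113 shift=7
byte[5]=0x9F cont=1 payload=0x1F: acc |= 31<<7 -> completed=2 acc=4081 shift=14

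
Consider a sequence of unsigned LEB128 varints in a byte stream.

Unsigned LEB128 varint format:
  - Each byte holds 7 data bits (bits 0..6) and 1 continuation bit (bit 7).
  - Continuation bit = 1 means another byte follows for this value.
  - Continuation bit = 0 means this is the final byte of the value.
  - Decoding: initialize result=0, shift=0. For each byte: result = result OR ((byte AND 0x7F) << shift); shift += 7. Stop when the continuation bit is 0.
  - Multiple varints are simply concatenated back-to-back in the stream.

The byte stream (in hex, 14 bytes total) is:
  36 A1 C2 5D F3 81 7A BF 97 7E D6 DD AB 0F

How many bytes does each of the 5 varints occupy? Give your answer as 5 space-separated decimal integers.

Answer: 1 3 3 3 4

Derivation:
  byte[0]=0x36 cont=0 payload=0x36=54: acc |= 54<<0 -> acc=54 shift=7 [end]
Varint 1: bytes[0:1] = 36 -> value 54 (1 byte(s))
  byte[1]=0xA1 cont=1 payload=0x21=33: acc |= 33<<0 -> acc=33 shift=7
  byte[2]=0xC2 cont=1 payload=0x42=66: acc |= 66<<7 -> acc=8481 shift=14
  byte[3]=0x5D cont=0 payload=0x5D=93: acc |= 93<<14 -> acc=1532193 shift=21 [end]
Varint 2: bytes[1:4] = A1 C2 5D -> value 1532193 (3 byte(s))
  byte[4]=0xF3 cont=1 payload=0x73=115: acc |= 115<<0 -> acc=115 shift=7
  byte[5]=0x81 cont=1 payload=0x01=1: acc |= 1<<7 -> acc=243 shift=14
  byte[6]=0x7A cont=0 payload=0x7A=122: acc |= 122<<14 -> acc=1999091 shift=21 [end]
Varint 3: bytes[4:7] = F3 81 7A -> value 1999091 (3 byte(s))
  byte[7]=0xBF cont=1 payload=0x3F=63: acc |= 63<<0 -> acc=63 shift=7
  byte[8]=0x97 cont=1 payload=0x17=23: acc |= 23<<7 -> acc=3007 shift=14
  byte[9]=0x7E cont=0 payload=0x7E=126: acc |= 126<<14 -> acc=2067391 shift=21 [end]
Varint 4: bytes[7:10] = BF 97 7E -> value 2067391 (3 byte(s))
  byte[10]=0xD6 cont=1 payload=0x56=86: acc |= 86<<0 -> acc=86 shift=7
  byte[11]=0xDD cont=1 payload=0x5D=93: acc |= 93<<7 -> acc=11990 shift=14
  byte[12]=0xAB cont=1 payload=0x2B=43: acc |= 43<<14 -> acc=716502 shift=21
  byte[13]=0x0F cont=0 payload=0x0F=15: acc |= 15<<21 -> acc=32173782 shift=28 [end]
Varint 5: bytes[10:14] = D6 DD AB 0F -> value 32173782 (4 byte(s))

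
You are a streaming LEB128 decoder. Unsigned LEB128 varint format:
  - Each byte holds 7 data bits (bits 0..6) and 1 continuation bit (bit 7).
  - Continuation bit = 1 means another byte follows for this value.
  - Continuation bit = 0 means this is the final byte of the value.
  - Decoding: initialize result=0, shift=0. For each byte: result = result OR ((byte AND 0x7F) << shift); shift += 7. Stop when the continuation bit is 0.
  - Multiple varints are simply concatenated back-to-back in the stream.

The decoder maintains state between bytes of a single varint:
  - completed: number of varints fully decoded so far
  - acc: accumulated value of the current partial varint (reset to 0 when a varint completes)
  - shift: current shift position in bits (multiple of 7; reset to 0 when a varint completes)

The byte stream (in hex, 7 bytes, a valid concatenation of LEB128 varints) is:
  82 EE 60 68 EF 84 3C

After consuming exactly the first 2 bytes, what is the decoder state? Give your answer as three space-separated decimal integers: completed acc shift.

Answer: 0 14082 14

Derivation:
byte[0]=0x82 cont=1 payload=0x02: acc |= 2<<0 -> completed=0 acc=2 shift=7
byte[1]=0xEE cont=1 payload=0x6E: acc |= 110<<7 -> completed=0 acc=14082 shift=14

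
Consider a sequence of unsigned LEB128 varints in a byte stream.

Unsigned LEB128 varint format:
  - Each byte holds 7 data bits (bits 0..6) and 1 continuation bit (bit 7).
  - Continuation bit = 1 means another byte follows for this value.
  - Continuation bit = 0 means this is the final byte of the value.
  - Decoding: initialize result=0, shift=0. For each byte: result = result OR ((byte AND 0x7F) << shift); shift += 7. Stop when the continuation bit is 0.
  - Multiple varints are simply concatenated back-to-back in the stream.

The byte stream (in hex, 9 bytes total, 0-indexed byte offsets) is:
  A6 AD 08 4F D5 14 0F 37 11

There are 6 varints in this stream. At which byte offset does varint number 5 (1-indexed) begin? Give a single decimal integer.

Answer: 7

Derivation:
  byte[0]=0xA6 cont=1 payload=0x26=38: acc |= 38<<0 -> acc=38 shift=7
  byte[1]=0xAD cont=1 payload=0x2D=45: acc |= 45<<7 -> acc=5798 shift=14
  byte[2]=0x08 cont=0 payload=0x08=8: acc |= 8<<14 -> acc=136870 shift=21 [end]
Varint 1: bytes[0:3] = A6 AD 08 -> value 136870 (3 byte(s))
  byte[3]=0x4F cont=0 payload=0x4F=79: acc |= 79<<0 -> acc=79 shift=7 [end]
Varint 2: bytes[3:4] = 4F -> value 79 (1 byte(s))
  byte[4]=0xD5 cont=1 payload=0x55=85: acc |= 85<<0 -> acc=85 shift=7
  byte[5]=0x14 cont=0 payload=0x14=20: acc |= 20<<7 -> acc=2645 shift=14 [end]
Varint 3: bytes[4:6] = D5 14 -> value 2645 (2 byte(s))
  byte[6]=0x0F cont=0 payload=0x0F=15: acc |= 15<<0 -> acc=15 shift=7 [end]
Varint 4: bytes[6:7] = 0F -> value 15 (1 byte(s))
  byte[7]=0x37 cont=0 payload=0x37=55: acc |= 55<<0 -> acc=55 shift=7 [end]
Varint 5: bytes[7:8] = 37 -> value 55 (1 byte(s))
  byte[8]=0x11 cont=0 payload=0x11=17: acc |= 17<<0 -> acc=17 shift=7 [end]
Varint 6: bytes[8:9] = 11 -> value 17 (1 byte(s))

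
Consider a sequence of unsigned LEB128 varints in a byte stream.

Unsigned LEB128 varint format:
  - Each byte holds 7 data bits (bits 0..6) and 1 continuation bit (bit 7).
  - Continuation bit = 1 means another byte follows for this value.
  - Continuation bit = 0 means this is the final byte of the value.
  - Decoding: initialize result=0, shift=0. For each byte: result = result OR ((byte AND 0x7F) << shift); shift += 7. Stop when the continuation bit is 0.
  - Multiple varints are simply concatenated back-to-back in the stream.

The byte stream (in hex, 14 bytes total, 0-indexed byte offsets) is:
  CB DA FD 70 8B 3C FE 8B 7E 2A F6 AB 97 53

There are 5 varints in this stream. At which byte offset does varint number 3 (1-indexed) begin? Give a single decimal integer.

Answer: 6

Derivation:
  byte[0]=0xCB cont=1 payload=0x4B=75: acc |= 75<<0 -> acc=75 shift=7
  byte[1]=0xDA cont=1 payload=0x5A=90: acc |= 90<<7 -> acc=11595 shift=14
  byte[2]=0xFD cont=1 payload=0x7D=125: acc |= 125<<14 -> acc=2059595 shift=21
  byte[3]=0x70 cont=0 payload=0x70=112: acc |= 112<<21 -> acc=236940619 shift=28 [end]
Varint 1: bytes[0:4] = CB DA FD 70 -> value 236940619 (4 byte(s))
  byte[4]=0x8B cont=1 payload=0x0B=11: acc |= 11<<0 -> acc=11 shift=7
  byte[5]=0x3C cont=0 payload=0x3C=60: acc |= 60<<7 -> acc=7691 shift=14 [end]
Varint 2: bytes[4:6] = 8B 3C -> value 7691 (2 byte(s))
  byte[6]=0xFE cont=1 payload=0x7E=126: acc |= 126<<0 -> acc=126 shift=7
  byte[7]=0x8B cont=1 payload=0x0B=11: acc |= 11<<7 -> acc=1534 shift=14
  byte[8]=0x7E cont=0 payload=0x7E=126: acc |= 126<<14 -> acc=2065918 shift=21 [end]
Varint 3: bytes[6:9] = FE 8B 7E -> value 2065918 (3 byte(s))
  byte[9]=0x2A cont=0 payload=0x2A=42: acc |= 42<<0 -> acc=42 shift=7 [end]
Varint 4: bytes[9:10] = 2A -> value 42 (1 byte(s))
  byte[10]=0xF6 cont=1 payload=0x76=118: acc |= 118<<0 -> acc=118 shift=7
  byte[11]=0xAB cont=1 payload=0x2B=43: acc |= 43<<7 -> acc=5622 shift=14
  byte[12]=0x97 cont=1 payload=0x17=23: acc |= 23<<14 -> acc=382454 shift=21
  byte[13]=0x53 cont=0 payload=0x53=83: acc |= 83<<21 -> acc=174446070 shift=28 [end]
Varint 5: bytes[10:14] = F6 AB 97 53 -> value 174446070 (4 byte(s))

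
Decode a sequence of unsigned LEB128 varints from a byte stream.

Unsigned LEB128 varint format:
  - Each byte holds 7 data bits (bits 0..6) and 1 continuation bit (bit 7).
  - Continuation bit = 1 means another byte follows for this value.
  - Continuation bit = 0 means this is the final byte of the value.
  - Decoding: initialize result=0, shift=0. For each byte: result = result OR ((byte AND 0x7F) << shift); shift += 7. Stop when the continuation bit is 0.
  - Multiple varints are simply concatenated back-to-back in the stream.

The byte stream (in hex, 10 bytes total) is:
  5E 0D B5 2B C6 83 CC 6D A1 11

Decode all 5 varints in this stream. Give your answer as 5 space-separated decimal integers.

  byte[0]=0x5E cont=0 payload=0x5E=94: acc |= 94<<0 -> acc=94 shift=7 [end]
Varint 1: bytes[0:1] = 5E -> value 94 (1 byte(s))
  byte[1]=0x0D cont=0 payload=0x0D=13: acc |= 13<<0 -> acc=13 shift=7 [end]
Varint 2: bytes[1:2] = 0D -> value 13 (1 byte(s))
  byte[2]=0xB5 cont=1 payload=0x35=53: acc |= 53<<0 -> acc=53 shift=7
  byte[3]=0x2B cont=0 payload=0x2B=43: acc |= 43<<7 -> acc=5557 shift=14 [end]
Varint 3: bytes[2:4] = B5 2B -> value 5557 (2 byte(s))
  byte[4]=0xC6 cont=1 payload=0x46=70: acc |= 70<<0 -> acc=70 shift=7
  byte[5]=0x83 cont=1 payload=0x03=3: acc |= 3<<7 -> acc=454 shift=14
  byte[6]=0xCC cont=1 payload=0x4C=76: acc |= 76<<14 -> acc=1245638 shift=21
  byte[7]=0x6D cont=0 payload=0x6D=109: acc |= 109<<21 -> acc=229835206 shift=28 [end]
Varint 4: bytes[4:8] = C6 83 CC 6D -> value 229835206 (4 byte(s))
  byte[8]=0xA1 cont=1 payload=0x21=33: acc |= 33<<0 -> acc=33 shift=7
  byte[9]=0x11 cont=0 payload=0x11=17: acc |= 17<<7 -> acc=2209 shift=14 [end]
Varint 5: bytes[8:10] = A1 11 -> value 2209 (2 byte(s))

Answer: 94 13 5557 229835206 2209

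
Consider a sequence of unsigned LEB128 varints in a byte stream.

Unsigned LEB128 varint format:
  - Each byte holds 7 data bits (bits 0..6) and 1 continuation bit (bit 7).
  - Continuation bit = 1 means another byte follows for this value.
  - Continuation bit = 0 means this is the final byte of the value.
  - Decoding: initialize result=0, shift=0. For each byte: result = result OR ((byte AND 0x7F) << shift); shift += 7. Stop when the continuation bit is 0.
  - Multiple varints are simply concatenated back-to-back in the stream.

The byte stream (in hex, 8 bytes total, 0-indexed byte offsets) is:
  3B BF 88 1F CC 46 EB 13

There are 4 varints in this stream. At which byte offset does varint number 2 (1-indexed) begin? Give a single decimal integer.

  byte[0]=0x3B cont=0 payload=0x3B=59: acc |= 59<<0 -> acc=59 shift=7 [end]
Varint 1: bytes[0:1] = 3B -> value 59 (1 byte(s))
  byte[1]=0xBF cont=1 payload=0x3F=63: acc |= 63<<0 -> acc=63 shift=7
  byte[2]=0x88 cont=1 payload=0x08=8: acc |= 8<<7 -> acc=1087 shift=14
  byte[3]=0x1F cont=0 payload=0x1F=31: acc |= 31<<14 -> acc=508991 shift=21 [end]
Varint 2: bytes[1:4] = BF 88 1F -> value 508991 (3 byte(s))
  byte[4]=0xCC cont=1 payload=0x4C=76: acc |= 76<<0 -> acc=76 shift=7
  byte[5]=0x46 cont=0 payload=0x46=70: acc |= 70<<7 -> acc=9036 shift=14 [end]
Varint 3: bytes[4:6] = CC 46 -> value 9036 (2 byte(s))
  byte[6]=0xEB cont=1 payload=0x6B=107: acc |= 107<<0 -> acc=107 shift=7
  byte[7]=0x13 cont=0 payload=0x13=19: acc |= 19<<7 -> acc=2539 shift=14 [end]
Varint 4: bytes[6:8] = EB 13 -> value 2539 (2 byte(s))

Answer: 1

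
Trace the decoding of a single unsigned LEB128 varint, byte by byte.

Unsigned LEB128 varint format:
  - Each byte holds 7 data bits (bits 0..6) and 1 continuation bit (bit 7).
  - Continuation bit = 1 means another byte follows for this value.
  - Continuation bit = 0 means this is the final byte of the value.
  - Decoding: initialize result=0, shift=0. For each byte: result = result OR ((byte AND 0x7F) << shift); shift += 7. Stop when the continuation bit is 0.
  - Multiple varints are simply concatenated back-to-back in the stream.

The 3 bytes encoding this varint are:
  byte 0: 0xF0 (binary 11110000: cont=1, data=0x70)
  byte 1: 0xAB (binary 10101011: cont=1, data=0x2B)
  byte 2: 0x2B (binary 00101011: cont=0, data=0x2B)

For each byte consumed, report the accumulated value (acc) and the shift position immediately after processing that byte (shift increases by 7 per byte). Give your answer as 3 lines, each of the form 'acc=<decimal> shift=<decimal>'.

byte 0=0xF0: payload=0x70=112, contrib = 112<<0 = 112; acc -> 112, shift -> 7
byte 1=0xAB: payload=0x2B=43, contrib = 43<<7 = 5504; acc -> 5616, shift -> 14
byte 2=0x2B: payload=0x2B=43, contrib = 43<<14 = 704512; acc -> 710128, shift -> 21

Answer: acc=112 shift=7
acc=5616 shift=14
acc=710128 shift=21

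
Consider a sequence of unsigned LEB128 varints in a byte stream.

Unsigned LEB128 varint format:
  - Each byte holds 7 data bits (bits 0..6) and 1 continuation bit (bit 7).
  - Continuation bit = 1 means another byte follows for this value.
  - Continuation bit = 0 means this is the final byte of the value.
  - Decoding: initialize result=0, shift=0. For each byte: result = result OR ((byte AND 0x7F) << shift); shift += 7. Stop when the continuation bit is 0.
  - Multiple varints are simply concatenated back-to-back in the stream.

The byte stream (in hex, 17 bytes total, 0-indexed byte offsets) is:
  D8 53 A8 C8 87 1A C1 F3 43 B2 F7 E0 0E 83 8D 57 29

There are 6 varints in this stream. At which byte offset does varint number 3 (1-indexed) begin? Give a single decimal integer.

  byte[0]=0xD8 cont=1 payload=0x58=88: acc |= 88<<0 -> acc=88 shift=7
  byte[1]=0x53 cont=0 payload=0x53=83: acc |= 83<<7 -> acc=10712 shift=14 [end]
Varint 1: bytes[0:2] = D8 53 -> value 10712 (2 byte(s))
  byte[2]=0xA8 cont=1 payload=0x28=40: acc |= 40<<0 -> acc=40 shift=7
  byte[3]=0xC8 cont=1 payload=0x48=72: acc |= 72<<7 -> acc=9256 shift=14
  byte[4]=0x87 cont=1 payload=0x07=7: acc |= 7<<14 -> acc=123944 shift=21
  byte[5]=0x1A cont=0 payload=0x1A=26: acc |= 26<<21 -> acc=54649896 shift=28 [end]
Varint 2: bytes[2:6] = A8 C8 87 1A -> value 54649896 (4 byte(s))
  byte[6]=0xC1 cont=1 payload=0x41=65: acc |= 65<<0 -> acc=65 shift=7
  byte[7]=0xF3 cont=1 payload=0x73=115: acc |= 115<<7 -> acc=14785 shift=14
  byte[8]=0x43 cont=0 payload=0x43=67: acc |= 67<<14 -> acc=1112513 shift=21 [end]
Varint 3: bytes[6:9] = C1 F3 43 -> value 1112513 (3 byte(s))
  byte[9]=0xB2 cont=1 payload=0x32=50: acc |= 50<<0 -> acc=50 shift=7
  byte[10]=0xF7 cont=1 payload=0x77=119: acc |= 119<<7 -> acc=15282 shift=14
  byte[11]=0xE0 cont=1 payload=0x60=96: acc |= 96<<14 -> acc=1588146 shift=21
  byte[12]=0x0E cont=0 payload=0x0E=14: acc |= 14<<21 -> acc=30948274 shift=28 [end]
Varint 4: bytes[9:13] = B2 F7 E0 0E -> value 30948274 (4 byte(s))
  byte[13]=0x83 cont=1 payload=0x03=3: acc |= 3<<0 -> acc=3 shift=7
  byte[14]=0x8D cont=1 payload=0x0D=13: acc |= 13<<7 -> acc=1667 shift=14
  byte[15]=0x57 cont=0 payload=0x57=87: acc |= 87<<14 -> acc=1427075 shift=21 [end]
Varint 5: bytes[13:16] = 83 8D 57 -> value 1427075 (3 byte(s))
  byte[16]=0x29 cont=0 payload=0x29=41: acc |= 41<<0 -> acc=41 shift=7 [end]
Varint 6: bytes[16:17] = 29 -> value 41 (1 byte(s))

Answer: 6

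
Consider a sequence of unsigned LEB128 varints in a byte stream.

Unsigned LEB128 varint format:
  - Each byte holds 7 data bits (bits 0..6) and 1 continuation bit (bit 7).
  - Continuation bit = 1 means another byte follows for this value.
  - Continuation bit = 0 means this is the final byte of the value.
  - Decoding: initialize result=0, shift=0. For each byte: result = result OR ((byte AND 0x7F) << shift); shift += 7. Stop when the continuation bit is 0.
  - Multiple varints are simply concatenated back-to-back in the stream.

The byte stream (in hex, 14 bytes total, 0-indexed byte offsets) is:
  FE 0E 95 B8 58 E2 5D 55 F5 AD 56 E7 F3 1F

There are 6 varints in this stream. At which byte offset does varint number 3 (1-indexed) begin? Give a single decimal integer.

  byte[0]=0xFE cont=1 payload=0x7E=126: acc |= 126<<0 -> acc=126 shift=7
  byte[1]=0x0E cont=0 payload=0x0E=14: acc |= 14<<7 -> acc=1918 shift=14 [end]
Varint 1: bytes[0:2] = FE 0E -> value 1918 (2 byte(s))
  byte[2]=0x95 cont=1 payload=0x15=21: acc |= 21<<0 -> acc=21 shift=7
  byte[3]=0xB8 cont=1 payload=0x38=56: acc |= 56<<7 -> acc=7189 shift=14
  byte[4]=0x58 cont=0 payload=0x58=88: acc |= 88<<14 -> acc=1448981 shift=21 [end]
Varint 2: bytes[2:5] = 95 B8 58 -> value 1448981 (3 byte(s))
  byte[5]=0xE2 cont=1 payload=0x62=98: acc |= 98<<0 -> acc=98 shift=7
  byte[6]=0x5D cont=0 payload=0x5D=93: acc |= 93<<7 -> acc=12002 shift=14 [end]
Varint 3: bytes[5:7] = E2 5D -> value 12002 (2 byte(s))
  byte[7]=0x55 cont=0 payload=0x55=85: acc |= 85<<0 -> acc=85 shift=7 [end]
Varint 4: bytes[7:8] = 55 -> value 85 (1 byte(s))
  byte[8]=0xF5 cont=1 payload=0x75=117: acc |= 117<<0 -> acc=117 shift=7
  byte[9]=0xAD cont=1 payload=0x2D=45: acc |= 45<<7 -> acc=5877 shift=14
  byte[10]=0x56 cont=0 payload=0x56=86: acc |= 86<<14 -> acc=1414901 shift=21 [end]
Varint 5: bytes[8:11] = F5 AD 56 -> value 1414901 (3 byte(s))
  byte[11]=0xE7 cont=1 payload=0x67=103: acc |= 103<<0 -> acc=103 shift=7
  byte[12]=0xF3 cont=1 payload=0x73=115: acc |= 115<<7 -> acc=14823 shift=14
  byte[13]=0x1F cont=0 payload=0x1F=31: acc |= 31<<14 -> acc=522727 shift=21 [end]
Varint 6: bytes[11:14] = E7 F3 1F -> value 522727 (3 byte(s))

Answer: 5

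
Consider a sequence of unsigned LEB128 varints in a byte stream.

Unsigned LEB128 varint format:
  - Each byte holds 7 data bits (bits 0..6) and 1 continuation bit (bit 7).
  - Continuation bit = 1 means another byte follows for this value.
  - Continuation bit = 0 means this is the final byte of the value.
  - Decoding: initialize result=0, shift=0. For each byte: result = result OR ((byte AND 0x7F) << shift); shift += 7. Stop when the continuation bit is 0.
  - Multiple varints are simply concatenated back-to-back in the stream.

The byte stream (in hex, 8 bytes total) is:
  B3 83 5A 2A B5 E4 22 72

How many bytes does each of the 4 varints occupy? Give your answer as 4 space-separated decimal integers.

  byte[0]=0xB3 cont=1 payload=0x33=51: acc |= 51<<0 -> acc=51 shift=7
  byte[1]=0x83 cont=1 payload=0x03=3: acc |= 3<<7 -> acc=435 shift=14
  byte[2]=0x5A cont=0 payload=0x5A=90: acc |= 90<<14 -> acc=1474995 shift=21 [end]
Varint 1: bytes[0:3] = B3 83 5A -> value 1474995 (3 byte(s))
  byte[3]=0x2A cont=0 payload=0x2A=42: acc |= 42<<0 -> acc=42 shift=7 [end]
Varint 2: bytes[3:4] = 2A -> value 42 (1 byte(s))
  byte[4]=0xB5 cont=1 payload=0x35=53: acc |= 53<<0 -> acc=53 shift=7
  byte[5]=0xE4 cont=1 payload=0x64=100: acc |= 100<<7 -> acc=12853 shift=14
  byte[6]=0x22 cont=0 payload=0x22=34: acc |= 34<<14 -> acc=569909 shift=21 [end]
Varint 3: bytes[4:7] = B5 E4 22 -> value 569909 (3 byte(s))
  byte[7]=0x72 cont=0 payload=0x72=114: acc |= 114<<0 -> acc=114 shift=7 [end]
Varint 4: bytes[7:8] = 72 -> value 114 (1 byte(s))

Answer: 3 1 3 1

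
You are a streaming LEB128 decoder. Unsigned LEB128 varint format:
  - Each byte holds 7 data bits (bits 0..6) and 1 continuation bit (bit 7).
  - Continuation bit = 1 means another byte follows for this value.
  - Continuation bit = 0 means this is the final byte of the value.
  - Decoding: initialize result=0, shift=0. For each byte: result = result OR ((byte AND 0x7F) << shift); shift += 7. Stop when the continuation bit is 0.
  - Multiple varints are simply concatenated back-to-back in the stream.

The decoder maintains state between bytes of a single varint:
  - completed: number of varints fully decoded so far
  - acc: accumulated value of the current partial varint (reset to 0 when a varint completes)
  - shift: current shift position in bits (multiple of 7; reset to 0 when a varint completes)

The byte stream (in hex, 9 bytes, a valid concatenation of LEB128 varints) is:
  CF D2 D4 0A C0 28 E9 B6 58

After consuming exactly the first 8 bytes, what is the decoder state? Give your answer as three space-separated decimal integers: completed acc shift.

byte[0]=0xCF cont=1 payload=0x4F: acc |= 79<<0 -> completed=0 acc=79 shift=7
byte[1]=0xD2 cont=1 payload=0x52: acc |= 82<<7 -> completed=0 acc=10575 shift=14
byte[2]=0xD4 cont=1 payload=0x54: acc |= 84<<14 -> completed=0 acc=1386831 shift=21
byte[3]=0x0A cont=0 payload=0x0A: varint #1 complete (value=22358351); reset -> completed=1 acc=0 shift=0
byte[4]=0xC0 cont=1 payload=0x40: acc |= 64<<0 -> completed=1 acc=64 shift=7
byte[5]=0x28 cont=0 payload=0x28: varint #2 complete (value=5184); reset -> completed=2 acc=0 shift=0
byte[6]=0xE9 cont=1 payload=0x69: acc |= 105<<0 -> completed=2 acc=105 shift=7
byte[7]=0xB6 cont=1 payload=0x36: acc |= 54<<7 -> completed=2 acc=7017 shift=14

Answer: 2 7017 14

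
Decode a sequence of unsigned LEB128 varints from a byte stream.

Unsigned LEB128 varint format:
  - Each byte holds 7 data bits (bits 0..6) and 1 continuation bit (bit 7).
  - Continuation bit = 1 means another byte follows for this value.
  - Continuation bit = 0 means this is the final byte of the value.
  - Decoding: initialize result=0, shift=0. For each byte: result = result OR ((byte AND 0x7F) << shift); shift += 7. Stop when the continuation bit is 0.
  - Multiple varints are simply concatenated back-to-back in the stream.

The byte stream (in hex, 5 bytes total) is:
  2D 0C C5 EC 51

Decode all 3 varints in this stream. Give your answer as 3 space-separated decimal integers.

Answer: 45 12 1340997

Derivation:
  byte[0]=0x2D cont=0 payload=0x2D=45: acc |= 45<<0 -> acc=45 shift=7 [end]
Varint 1: bytes[0:1] = 2D -> value 45 (1 byte(s))
  byte[1]=0x0C cont=0 payload=0x0C=12: acc |= 12<<0 -> acc=12 shift=7 [end]
Varint 2: bytes[1:2] = 0C -> value 12 (1 byte(s))
  byte[2]=0xC5 cont=1 payload=0x45=69: acc |= 69<<0 -> acc=69 shift=7
  byte[3]=0xEC cont=1 payload=0x6C=108: acc |= 108<<7 -> acc=13893 shift=14
  byte[4]=0x51 cont=0 payload=0x51=81: acc |= 81<<14 -> acc=1340997 shift=21 [end]
Varint 3: bytes[2:5] = C5 EC 51 -> value 1340997 (3 byte(s))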